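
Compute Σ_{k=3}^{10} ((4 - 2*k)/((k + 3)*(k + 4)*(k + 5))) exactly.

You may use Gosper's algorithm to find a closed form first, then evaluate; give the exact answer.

Compute t_(k+1)/t_k: get (k - 1)*(k + 3)/((k - 2)*(k + 6)).
Normal form (A,B,C) = (k + 3, k + 6, k - 2).
Key eq: (k + 3)·f(k+1) = (k + 5)·f(k) + (k - 2).
Degrees (1,1,1) ⇒ d ≤ 2.
A polynomial solution: f(k) = k*(k - 17)/24.
R(k) = B(k−1)·f(k)/C(k) = k*(k - 17)*(k + 5)/(24*(k - 2)); s_k = R·t_k = -k*(k - 17)/(12*(k + 3)*(k + 4)).
Verify: 2*(2 - k)/(k**3 + 12*k**2 + 47*k + 60) matches t_k.
Telescoping: Σ = s_(11) − s_(3) = 11/420 − (1/12) = -2/35.

Σ = -2/35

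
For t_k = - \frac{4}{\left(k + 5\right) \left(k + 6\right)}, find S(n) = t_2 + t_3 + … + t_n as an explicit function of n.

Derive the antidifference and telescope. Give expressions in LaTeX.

S(n) = \frac{4 \left(1 - n\right)}{7 \left(n + 6\right)}

t_(k+1)/t_k = (k + 5)/(k + 7).
Factor: A=k + 5; B=k + 7; C=1.
Key eq: (k + 5)·f(k+1) = (k + 6)·f(k) + (1).
d = 1 from the (1,1,0) case.
Solve for f: f(k) = k/5 (degree 1 ≤ 1).
R(k) = B(k−1)·f(k)/C(k) = k*(k + 6)/5; s_k = R·t_k = -4*k/(5*k + 25).
Verify: -4/(k**2 + 11*k + 30) matches t_k.
Σ_(k=2)^n t_k = s_(n+1) − s_(2) = (4*(-n - 1)/(5*(n + 6))) − (-8/35), i.e. 4*(1 - n)/(7*(n + 6)).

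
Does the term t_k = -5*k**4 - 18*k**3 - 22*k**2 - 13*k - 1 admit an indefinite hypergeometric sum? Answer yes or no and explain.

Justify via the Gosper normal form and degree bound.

Yes. s_k = k*(-k**4 - 2*k**3 + 2).

Step 1: r(k) = (5*k**4 + 38*k**3 + 106*k**2 + 131*k + 59)/(5*k**4 + 18*k**3 + 22*k**2 + 13*k + 1).
Gosper form: A/B · C(k+1)/C(k) with A=1, B=1, C=k**4 + 18*k**3/5 + 22*k**2/5 + 13*k/5 + 1/5.
f must satisfy (1)·f(k+1) − (1)·f(k) = k**4 + 18*k**3/5 + 22*k**2/5 + 13*k/5 + 1/5.
deg f ≤ 5 (via 0,0,4).
A polynomial solution: f(k) = k*(k**4 + 2*k**3 - 2)/5.
R(k) = B(k−1)·f(k)/C(k) = k*(k**4 + 2*k**3 - 2)/(5*k**4 + 18*k**3 + 22*k**2 + 13*k + 1); s_k = R·t_k = k*(-k**4 - 2*k**3 + 2).
Δs = -5*k**4 - 18*k**3 - 22*k**2 - 13*k - 1, as required.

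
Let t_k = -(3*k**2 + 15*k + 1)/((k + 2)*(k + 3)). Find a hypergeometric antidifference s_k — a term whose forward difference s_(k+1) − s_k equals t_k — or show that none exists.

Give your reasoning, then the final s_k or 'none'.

The ratio is (k + 2)*(15*k + 3*(k + 1)**2 + 16)/((k + 4)*(3*k**2 + 15*k + 1)).
Normal form (A,B,C) = (k + 2, k + 4, k**2 + 5*k + 1/3).
Need (k + 2)·f(k+1) − (k + 3)·f(k) = k**2 + 5*k + 1/3.
d = 2 from the (1,1,2) case.
Coefficient equations give f(k) = k*(6*k - 5)/6.
Certificate R = B(k−1)f/C = k*(k + 3)*(6*k - 5)/(2*(3*k**2 + 15*k + 1)) gives s_k = k*(5 - 6*k)/(2*(k + 2)).
Δs = (-3*k**2 - 15*k - 1)/(k**2 + 5*k + 6), as required.

s_k = k*(5 - 6*k)/(2*(k + 2))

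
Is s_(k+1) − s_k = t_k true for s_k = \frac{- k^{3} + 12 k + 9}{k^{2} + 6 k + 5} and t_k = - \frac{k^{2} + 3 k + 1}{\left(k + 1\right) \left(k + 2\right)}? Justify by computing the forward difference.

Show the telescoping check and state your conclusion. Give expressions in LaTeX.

Invalid: residual \frac{2 \left(9 k^{2} + 25 k + 11\right)}{k^{4} + 14 k^{3} + 65 k^{2} + 112 k + 60} ≠ 0.

s_(k+1) = (12*k - (k + 1)**3 + 21)/(6*k + (k + 1)**2 + 11)
s_(k+1) − s_k = (-k**4 - 14*k**3 - 46*k**2 - 51*k - 8)/(k**4 + 14*k**3 + 65*k**2 + 112*k + 60)
(s_(k+1) − s_k) − t_k = 2*(9*k**2 + 25*k + 11)/(k**4 + 14*k**3 + 65*k**2 + 112*k + 60)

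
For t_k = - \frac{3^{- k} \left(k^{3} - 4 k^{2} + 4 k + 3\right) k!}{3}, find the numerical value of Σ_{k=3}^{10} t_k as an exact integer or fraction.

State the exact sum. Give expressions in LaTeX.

Σ = -36470116/2187

t_(k+1)/t_k = (k**4 - 2*k**2 + 3*k + 4)/(3*(k**3 - 4*k**2 + 4*k + 3)).
Gosper form: A/B · C(k+1)/C(k) with A=k/3 + 1/3, B=1, C=k**3 - 4*k**2 + 4*k + 3.
f must satisfy (k/3 + 1/3)·f(k+1) − (1)·f(k) = k**3 - 4*k**2 + 4*k + 3.
From deg A=1, deg B=0, deg C=3: d=2.
Solving with deg f ≤ 2: f(k) = 3*(k**2 - 4*k - 3).
So s_k = (B(k−1)f/C)·t_k = (3*(k**2 - 4*k - 3)/(k**3 - 4*k**2 + 4*k + 3))·t_k = (-k**2 + 4*k + 3)*factorial(k)/3**k.
Verify: -(k**3 - 4*k**2 + 4*k + 3)*factorial(k)/(3*3**k) matches t_k.
Sum = s_(11) − s_(3); s_(11) = -36467200/2187, s_(3) = 4/3 ⇒ -36470116/2187.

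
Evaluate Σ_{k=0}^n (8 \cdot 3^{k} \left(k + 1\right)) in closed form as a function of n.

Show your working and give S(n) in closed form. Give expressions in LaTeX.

S(n) = 12 \cdot 3^{n} n + 6 \cdot 3^{n} + 2

Step 1: r(k) = 3*(k + 2)/(k + 1).
So A=3 and B=1, with C=k + 1.
Need (3)·f(k+1) − (1)·f(k) = k + 1.
Degrees (0,0,1) ⇒ d ≤ 1.
Match coefficients ⇒ f(k) = (2*k - 1)/4.
Certificate R = B(k−1)f/C = (2*k - 1)/(4*(k + 1)) gives s_k = 3**k*(4*k - 2).
Check: Δs_k = 8*3**k*(k + 1). ✓
Σ_(k=0)^n t_k = s_(n+1) − s_(0) = (3**(n + 1)*(4*n + 2)) − (-2), i.e. 12*3**n*n + 6*3**n + 2.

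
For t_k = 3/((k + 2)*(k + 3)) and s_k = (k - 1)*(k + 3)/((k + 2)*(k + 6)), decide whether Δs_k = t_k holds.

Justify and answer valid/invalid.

s_(k+1) = k*(k + 4)/((k + 3)*(k + 7))
s_(k+1) − s_k = 3*(2*k**2 + 12*k + 21)/(k**4 + 18*k**3 + 113*k**2 + 288*k + 252)
(s_(k+1) − s_k) − t_k = 3*(k**2 - k - 21)/(k**4 + 18*k**3 + 113*k**2 + 288*k + 252)

Invalid: residual 3*(k**2 - k - 21)/(k**4 + 18*k**3 + 113*k**2 + 288*k + 252) ≠ 0.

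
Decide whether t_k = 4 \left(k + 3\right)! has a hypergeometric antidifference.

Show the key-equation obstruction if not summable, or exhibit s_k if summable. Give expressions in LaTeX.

No — key equation has no polynomial f.

Step 1: r(k) = k + 4.
Gosper form: A/B · C(k+1)/C(k) with A=k + 4, B=1, C=1.
Solve (k + 4)·f(k+1) − (1)·f(k) = 1.
Degrees (1,0,0) ⇒ d ≤ -1.
Negative degree bound (-1): no f exists, t_k not Gosper-summable.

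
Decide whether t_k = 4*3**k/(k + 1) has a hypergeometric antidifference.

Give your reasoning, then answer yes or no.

No — negative degree bound, so no certificate f.

t_(k+1)/t_k = 3*(k + 1)/(k + 2).
A = 3*k + 3, B = k + 2, C = 1.
Need (3*k + 3)·f(k+1) − (k + 1)·f(k) = 1.
From deg A=1, deg B=1, deg C=0: d=-1.
Negative degree bound (-1): no f exists, t_k not Gosper-summable.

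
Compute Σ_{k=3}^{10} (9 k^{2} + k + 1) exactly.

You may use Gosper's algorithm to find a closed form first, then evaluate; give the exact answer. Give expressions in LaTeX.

Σ = 3480

Ratio r(k) = (k + 9*(k + 1)**2 + 2)/(9*k**2 + k + 1).
Factor: A=1; B=1; C=k**2 + k/9 + 1/9.
Key eq: (1)·f(k+1) = (1)·f(k) + (k**2 + k/9 + 1/9).
From deg A=0, deg B=0, deg C=2: d=3.
Solving with deg f ≤ 3: f(k) = k*(3*k**2 - 4*k + 2)/9.
So s_k = (B(k−1)f/C)·t_k = (k*(3*k**2 - 4*k + 2)/(9*k**2 + k + 1))·t_k = k*(3*k**2 - 4*k + 2).
Verify: 9*k**2 + k + 1 matches t_k.
Sum = s_(11) − s_(3); s_(11) = 3531, s_(3) = 51 ⇒ 3480.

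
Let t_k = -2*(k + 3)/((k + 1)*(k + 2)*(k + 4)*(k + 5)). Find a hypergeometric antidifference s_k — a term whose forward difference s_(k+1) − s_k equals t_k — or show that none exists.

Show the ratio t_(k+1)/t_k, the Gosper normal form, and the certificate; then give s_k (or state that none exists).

s_k = k*(-k - 5)/(4*(k**2 + 5*k + 4))

Compute t_(k+1)/t_k: get (k + 1)*(k + 4)**2/((k + 3)**2*(k + 6)).
Take A(k)=k + 1, B(k)=k + 6, C(k)=k**2 + 6*k + 9.
f must satisfy (k + 1)·f(k+1) − (k + 5)·f(k) = k**2 + 6*k + 9.
Bound: deg f ≤ 4.
A polynomial solution: f(k) = k*(k + 2)*(k + 3)*(k + 5)/8.
Then R = B(k−1)f/C = k*(k + 2)*(k + 5)**2/(8*(k + 3)), so s_k = R(k)·t_k = k*(-k - 5)/(4*(k**2 + 5*k + 4)).
Δs = 2*(-k - 3)/(k**4 + 12*k**3 + 49*k**2 + 78*k + 40), as required.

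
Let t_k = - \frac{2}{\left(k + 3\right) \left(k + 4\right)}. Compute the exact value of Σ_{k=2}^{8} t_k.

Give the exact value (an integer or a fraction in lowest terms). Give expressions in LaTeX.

The ratio is (k + 3)/(k + 5).
Factor: A=k + 3; B=k + 5; C=1.
f must satisfy (k + 3)·f(k+1) − (k + 4)·f(k) = 1.
Degrees (1,1,0) ⇒ d ≤ 1.
Match coefficients ⇒ f(k) = k/3.
So s_k = (B(k−1)f/C)·t_k = (k*(k + 4)/3)·t_k = -2*k/(3*k + 9).
Δs = -2/(k**2 + 7*k + 12), as required.
Σ_(k=2)^(8) t_k = s_(9) − s_(2) = -1/2 − (-4/15) = -7/30.

Σ = -7/30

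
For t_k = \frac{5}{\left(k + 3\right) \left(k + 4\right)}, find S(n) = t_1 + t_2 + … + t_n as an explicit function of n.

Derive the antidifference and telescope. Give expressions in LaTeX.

t_(k+1)/t_k = (k + 3)/(k + 5).
Take A(k)=k + 3, B(k)=k + 5, C(k)=1.
Key eq: (k + 3)·f(k+1) = (k + 4)·f(k) + (1).
Degrees (1,1,0) ⇒ d ≤ 1.
Solve for f: f(k) = k/3 (degree 1 ≤ 1).
So s_k = (B(k−1)f/C)·t_k = (k*(k + 4)/3)·t_k = 5*k/(3*(k + 3)).
s_(k+1) − s_k = 5/(k**2 + 7*k + 12) = t_k.
Telescope: S(n) = s_(n+1) − s_(1) = 5*(n + 1)/(3*(n + 4)) − (5/12) = 5*n/(4*(n + 4)).

S(n) = \frac{5 n}{4 \left(n + 4\right)}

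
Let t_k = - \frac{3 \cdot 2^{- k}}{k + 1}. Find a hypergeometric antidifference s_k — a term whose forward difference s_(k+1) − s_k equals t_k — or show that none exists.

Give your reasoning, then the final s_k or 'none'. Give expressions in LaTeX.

Ratio r(k) = (k + 1)/(2*(k + 2)).
Factor: A=k/2 + 1/2; B=k + 2; C=1.
f must satisfy (k/2 + 1/2)·f(k+1) − (k + 1)·f(k) = 1.
Degrees (1,1,0) ⇒ d ≤ -1.
Bound -1 < 0, so the key equation has no polynomial solution.

no hypergeometric antidifference exists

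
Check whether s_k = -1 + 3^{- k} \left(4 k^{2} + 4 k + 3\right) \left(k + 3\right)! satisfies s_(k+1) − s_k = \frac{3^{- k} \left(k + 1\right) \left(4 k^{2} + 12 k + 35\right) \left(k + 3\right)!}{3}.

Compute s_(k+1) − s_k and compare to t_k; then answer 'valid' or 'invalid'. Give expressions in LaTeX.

Valid — Δs_k = t_k.

s_(k+1) = 3**(-k - 1)*(4*k + 4*(k + 1)**2 + 7)*factorial(k + 4) - 1
s_(k+1) − s_k = (k + 1)*(4*k**2 + 12*k + 35)*factorial(k + 3)/(3*3**k)
(s_(k+1) − s_k) − t_k = 0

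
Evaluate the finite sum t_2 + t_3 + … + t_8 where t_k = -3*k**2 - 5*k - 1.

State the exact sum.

Ratio r(k) = (3*k**2 + 11*k + 9)/(3*k**2 + 5*k + 1).
So A=1 and B=1, with C=k**2 + 5*k/3 + 1/3.
Key eq: (1)·f(k+1) = (1)·f(k) + (k**2 + 5*k/3 + 1/3).
deg f ≤ 3 (via 0,0,2).
Solving with deg f ≤ 3: f(k) = k*(k**2 + k - 1)/3.
So s_k = (B(k−1)f/C)·t_k = (k*(k**2 + k - 1)/(3*k**2 + 5*k + 1))·t_k = k*(-k**2 - k + 1).
Verify: -3*k**2 - 5*k - 1 matches t_k.
Evaluate s at k=9 and k=2: -801 and -10; difference -791.

Σ = -791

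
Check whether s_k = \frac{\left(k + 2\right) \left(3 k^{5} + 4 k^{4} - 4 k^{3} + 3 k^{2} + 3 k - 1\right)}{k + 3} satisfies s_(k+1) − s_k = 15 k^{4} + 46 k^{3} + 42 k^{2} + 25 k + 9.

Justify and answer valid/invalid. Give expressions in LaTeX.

s_(k+1) = (3*k**6 + 28*k**5 + 99*k**4 + 171*k**3 + 163*k**2 + 92*k + 24)/(k + 4)
s_(k+1) − s_k = (15*k**6 + 139*k**5 + 457*k**4 + 687*k**3 + 540*k**2 + 282*k + 80)/(k**2 + 7*k + 12)
(s_(k+1) − s_k) − t_k = (-12*k**5 - 87*k**4 - 184*k**3 - 148*k**2 - 81*k - 28)/(k**2 + 7*k + 12)

Invalid: residual \frac{- 12 k^{5} - 87 k^{4} - 184 k^{3} - 148 k^{2} - 81 k - 28}{k^{2} + 7 k + 12} ≠ 0.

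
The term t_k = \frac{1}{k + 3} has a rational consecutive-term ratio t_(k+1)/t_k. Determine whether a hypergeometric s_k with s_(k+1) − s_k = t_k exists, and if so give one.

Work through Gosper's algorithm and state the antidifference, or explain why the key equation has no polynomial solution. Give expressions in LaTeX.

Ratio r(k) = (k + 3)/(k + 4).
A = k + 3, B = k + 4, C = 1.
Key eq: (k + 3)·f(k+1) = (k + 3)·f(k) + (1).
deg f ≤ 0 (via 1,1,0).
Generic f = c0 gives residual -1; -1 = 0 cannot hold, so t_k is not Gosper-summable.

none — t_k is not Gosper-summable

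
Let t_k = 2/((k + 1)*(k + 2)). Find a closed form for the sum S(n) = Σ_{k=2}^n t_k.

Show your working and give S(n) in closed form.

Step 1: r(k) = (k + 1)/(k + 3).
Gosper form: A/B · C(k+1)/C(k) with A=k + 1, B=k + 3, C=1.
Solve (k + 1)·f(k+1) − (k + 2)·f(k) = 1.
d = 1 from the (1,1,0) case.
Coefficient equations give f(k) = k.
R(k) = B(k−1)·f(k)/C(k) = k*(k + 2); s_k = R·t_k = 2*k/(k + 1).
Δs = 2/(k**2 + 3*k + 2), as required.
s_(n+1) = 2*(n + 1)/(n + 2) and s_(2) = 4/3, so S(n) = 2*(n - 1)/(3*(n + 2)).

S(n) = 2*(n - 1)/(3*(n + 2))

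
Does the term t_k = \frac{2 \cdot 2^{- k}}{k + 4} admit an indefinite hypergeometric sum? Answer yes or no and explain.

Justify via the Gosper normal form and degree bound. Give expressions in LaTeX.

Step 1: r(k) = (k + 4)/(2*(k + 5)).
So A=k/2 + 2 and B=k + 5, with C=1.
Set up (k/2 + 2)·f(k+1) − (k + 4)·f(k) − (1) = 0.
deg f ≤ -1 (via 1,1,0).
deg f ≤ -1 is impossible — no certificate.

No; the degree bound rules out any f.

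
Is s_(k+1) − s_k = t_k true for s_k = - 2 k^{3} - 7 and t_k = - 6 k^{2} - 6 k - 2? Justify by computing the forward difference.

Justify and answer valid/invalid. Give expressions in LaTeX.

Valid — Δs_k = t_k.

s_(k+1) = -2*(k + 1)**3 - 7
s_(k+1) − s_k = 2*k**3 - 2*(k + 1)**3
(s_(k+1) − s_k) − t_k = 0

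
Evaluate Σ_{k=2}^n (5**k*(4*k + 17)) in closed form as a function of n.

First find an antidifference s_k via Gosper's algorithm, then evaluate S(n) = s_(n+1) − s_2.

S(n) = 5*5**n*n + 20*5**n - 125

r(k) = 5*(4*k + 21)/(4*k + 17) after simplifying.
A = 5, B = 1, C = k + 17/4.
Need (5)·f(k+1) − (1)·f(k) = k + 17/4.
d = 1 from the (0,0,1) case.
A polynomial solution: f(k) = (k + 3)/4.
Certificate R = B(k−1)f/C = (k + 3)/(4*k + 17) gives s_k = 5**k*(k + 3).
Check: Δs_k = 5**k*(4*k + 17). ✓
Σ_(k=2)^n t_k = s_(n+1) − s_(2) = (5**(n + 1)*(n + 4)) − (125), i.e. 5*5**n*n + 20*5**n - 125.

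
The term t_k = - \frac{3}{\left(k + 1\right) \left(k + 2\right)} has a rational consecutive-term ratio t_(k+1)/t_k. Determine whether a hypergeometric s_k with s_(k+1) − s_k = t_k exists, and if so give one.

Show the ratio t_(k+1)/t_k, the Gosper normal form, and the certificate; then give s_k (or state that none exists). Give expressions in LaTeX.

s_k = - \frac{3 k}{k + 1}

Ratio r(k) = (k + 1)/(k + 3).
So A=k + 1 and B=k + 3, with C=1.
Set up (k + 1)·f(k+1) − (k + 2)·f(k) − (1) = 0.
Degrees (1,1,0) ⇒ d ≤ 1.
Match coefficients ⇒ f(k) = k.
Get s_k = R·t_k = -3*k/(k + 1) with R(k) = B(k−1)f(k)/C(k) = k*(k + 2).
s_(k+1) − s_k = -3/(k**2 + 3*k + 2) = t_k.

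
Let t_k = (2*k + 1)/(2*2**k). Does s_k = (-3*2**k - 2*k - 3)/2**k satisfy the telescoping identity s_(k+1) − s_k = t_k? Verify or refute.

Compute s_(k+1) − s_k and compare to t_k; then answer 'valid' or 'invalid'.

valid; difference matches t_k

s_(k+1) = -3 - k/2**k - 5/(2*2**k)
s_(k+1) − s_k = (2*k + 1)/(2*2**k)
(s_(k+1) − s_k) − t_k = 0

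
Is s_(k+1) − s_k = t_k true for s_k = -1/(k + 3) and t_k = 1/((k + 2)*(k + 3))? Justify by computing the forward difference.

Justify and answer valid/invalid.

Invalid: residual -2/(k**3 + 9*k**2 + 26*k + 24) ≠ 0.

s_(k+1) = -1/(k + 4)
s_(k+1) − s_k = 1/((k + 3)*(k + 4))
(s_(k+1) − s_k) − t_k = -2/(k**3 + 9*k**2 + 26*k + 24)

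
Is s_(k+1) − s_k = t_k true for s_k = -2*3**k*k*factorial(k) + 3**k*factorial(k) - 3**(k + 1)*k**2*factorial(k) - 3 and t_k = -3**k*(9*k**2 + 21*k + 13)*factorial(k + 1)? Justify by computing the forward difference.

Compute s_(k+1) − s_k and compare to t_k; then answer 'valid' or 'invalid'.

valid (s_(k+1) − s_k reduces to t_k)

s_(k+1) = -9*3**k*k**3*factorial(k) - 33*3**k*k**2*factorial(k) - 36*3**k*k*factorial(k) - 12*3**k*factorial(k) - 3
s_(k+1) − s_k = -3**k*(9*k**2 + 21*k + 13)*factorial(k + 1)
(s_(k+1) − s_k) − t_k = 0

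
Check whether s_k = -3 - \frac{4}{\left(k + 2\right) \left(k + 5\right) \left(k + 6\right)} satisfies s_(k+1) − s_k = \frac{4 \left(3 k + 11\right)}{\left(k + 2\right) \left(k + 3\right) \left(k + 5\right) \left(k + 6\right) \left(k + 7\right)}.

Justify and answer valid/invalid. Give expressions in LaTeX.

s_(k+1) = -3 - 4/((k + 3)*(k + 6)*(k + 7))
s_(k+1) − s_k = 4*(3*k + 11)/(k**5 + 23*k**4 + 203*k**3 + 853*k**2 + 1692*k + 1260)
(s_(k+1) − s_k) − t_k = 0

Valid: the claim telescopes to t_k.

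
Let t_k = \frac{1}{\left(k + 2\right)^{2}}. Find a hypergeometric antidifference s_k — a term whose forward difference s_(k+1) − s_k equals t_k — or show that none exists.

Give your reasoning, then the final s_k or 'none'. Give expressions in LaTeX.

The ratio is (k + 2)**2/(k + 3)**2.
Normal form (A,B,C) = (k**2 + 4*k + 4, k**2 + 6*k + 9, 1).
f must satisfy (k**2 + 4*k + 4)·f(k+1) − (k**2 + 4*k + 4)·f(k) = 1.
Bound: deg f ≤ 0.
Write f(k) = c0. Then LHS − RHS = -1, requiring -1 = 0: contradictory. No certificate.

not Gosper-summable; s_k does not exist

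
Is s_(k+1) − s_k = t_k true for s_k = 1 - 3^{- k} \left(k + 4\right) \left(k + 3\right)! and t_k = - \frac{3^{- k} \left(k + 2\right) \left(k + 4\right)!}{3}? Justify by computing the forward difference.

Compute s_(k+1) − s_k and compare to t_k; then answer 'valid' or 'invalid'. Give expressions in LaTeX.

s_(k+1) = -3**(-k - 1)*(k + 5)*factorial(k + 4) + 1
s_(k+1) − s_k = -(k + 2)*factorial(k + 4)/(3*3**k)
(s_(k+1) − s_k) − t_k = 0

valid; difference matches t_k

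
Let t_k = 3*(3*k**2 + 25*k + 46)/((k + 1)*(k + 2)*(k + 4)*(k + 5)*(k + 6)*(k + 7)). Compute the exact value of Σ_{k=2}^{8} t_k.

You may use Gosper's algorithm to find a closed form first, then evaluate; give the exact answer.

Σ = 301/15600

The ratio is (k + 1)*(k + 4)*(25*k + 3*(k + 1)**2 + 71)/((k + 3)*(k + 8)*(3*k**2 + 25*k + 46)).
Take A(k)=k + 1, B(k)=k + 8, C(k)=k**3 + 34*k**2/3 + 121*k/3 + 46.
Solve (k + 1)·f(k+1) − (k + 7)·f(k) = k**3 + 34*k**2/3 + 121*k/3 + 46.
d = 6 from the (1,1,3) case.
Match coefficients ⇒ f(k) = k*(k + 2)*(k + 3)*(k + 5)*(k**2 + 11*k + 34)/72.
Then R = B(k−1)f/C = k*(k + 2)*(k + 5)*(k + 7)*(k**2 + 11*k + 34)/(24*(3*k**2 + 25*k + 46)), so s_k = R(k)·t_k = k*(k**2 + 11*k + 34)/(8*(k**3 + 11*k**2 + 34*k + 24)).
s_(k+1) − s_k = 3*(3*k**2 + 25*k + 46)/(k**6 + 25*k**5 + 247*k**4 + 1219*k**3 + 3112*k**2 + 3796*k + 1680) = t_k.
Σ_(k=2)^(8) t_k = s_(9) − s_(2) = 321/2600 − (5/48) = 301/15600.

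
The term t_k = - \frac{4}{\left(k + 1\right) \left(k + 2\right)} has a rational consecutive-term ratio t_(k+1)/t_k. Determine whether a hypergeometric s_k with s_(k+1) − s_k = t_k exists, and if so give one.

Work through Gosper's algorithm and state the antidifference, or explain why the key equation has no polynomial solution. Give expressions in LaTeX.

Step 1: r(k) = (k + 1)/(k + 3).
Gosper form: A/B · C(k+1)/C(k) with A=k + 1, B=k + 3, C=1.
Solve (k + 1)·f(k+1) − (k + 2)·f(k) = 1.
Degrees (1,1,0) ⇒ d ≤ 1.
Coefficient equations give f(k) = k.
Certificate R = B(k−1)f/C = k*(k + 2) gives s_k = -4*k/(k + 1).
s_(k+1) − s_k = -4/(k**2 + 3*k + 2) = t_k.

s_k = - \frac{4 k}{k + 1}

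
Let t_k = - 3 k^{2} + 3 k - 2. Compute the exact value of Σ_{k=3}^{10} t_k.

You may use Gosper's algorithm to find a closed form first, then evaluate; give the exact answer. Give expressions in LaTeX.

Σ = -1000

Step 1: r(k) = (3*k**2 + 3*k + 2)/(3*k**2 - 3*k + 2).
Take A(k)=1, B(k)=1, C(k)=k**2 - k + 2/3.
Need (1)·f(k+1) − (1)·f(k) = k**2 - k + 2/3.
Degrees (0,0,2) ⇒ d ≤ 3.
Match coefficients ⇒ f(k) = k*(k**2 - 3*k + 4)/3.
Get s_k = R·t_k = k*(-k**2 + 3*k - 4) with R(k) = B(k−1)f(k)/C(k) = k*(k**2 - 3*k + 4)/(3*k**2 - 3*k + 2).
s_(k+1) − s_k = -3*k**2 + 3*k - 2 = t_k.
Telescoping: Σ = s_(11) − s_(3) = -1012 − (-12) = -1000.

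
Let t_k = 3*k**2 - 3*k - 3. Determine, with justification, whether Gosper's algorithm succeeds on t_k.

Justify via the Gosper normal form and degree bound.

Yes. s_k = k*(k**2 - 3*k - 1).

The ratio is (k**2 + k - 1)/(k**2 - k - 1).
Normal form (A,B,C) = (1, 1, k**2 - k - 1).
Need (1)·f(k+1) − (1)·f(k) = k**2 - k - 1.
d = 3 from the (0,0,2) case.
A polynomial solution: f(k) = k*(k**2 - 3*k - 1)/3.
Then R = B(k−1)f/C = k*(k**2 - 3*k - 1)/(3*(k**2 - k - 1)), so s_k = R(k)·t_k = k*(k**2 - 3*k - 1).
Δs = 3*k**2 - 3*k - 3, as required.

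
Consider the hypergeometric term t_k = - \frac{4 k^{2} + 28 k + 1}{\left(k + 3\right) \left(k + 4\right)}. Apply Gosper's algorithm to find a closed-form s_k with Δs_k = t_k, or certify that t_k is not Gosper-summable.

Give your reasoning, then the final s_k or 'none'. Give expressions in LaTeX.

s_k = \frac{k \left(11 - 12 k\right)}{3 \left(k + 3\right)}

The ratio is (k + 3)*(28*k + 4*(k + 1)**2 + 29)/((k + 5)*(4*k**2 + 28*k + 1)).
A = k + 3, B = k + 5, C = k**2 + 7*k + 1/4.
Need (k + 3)·f(k+1) − (k + 4)·f(k) = k**2 + 7*k + 1/4.
deg f ≤ 2 (via 1,1,2).
A polynomial solution: f(k) = k*(12*k - 11)/12.
Certificate R = B(k−1)f/C = k*(k + 4)*(12*k - 11)/(3*(4*k**2 + 28*k + 1)) gives s_k = k*(11 - 12*k)/(3*(k + 3)).
s_(k+1) − s_k = (-4*k**2 - 28*k - 1)/(k**2 + 7*k + 12) = t_k.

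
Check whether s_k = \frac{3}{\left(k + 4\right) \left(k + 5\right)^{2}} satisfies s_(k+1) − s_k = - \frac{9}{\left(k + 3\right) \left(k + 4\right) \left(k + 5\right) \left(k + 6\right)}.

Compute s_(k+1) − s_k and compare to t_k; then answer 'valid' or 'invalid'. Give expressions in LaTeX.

Invalid: residual \frac{6 \left(4 k + 21\right)}{k^{6} + 29 k^{5} + 347 k^{4} + 2191 k^{3} + 7692 k^{2} + 14220 k + 10800} ≠ 0.

s_(k+1) = 3/((k + 5)*(k + 6)**2)
s_(k+1) − s_k = 3*(-3*k - 16)/(k**5 + 26*k**4 + 269*k**3 + 1384*k**2 + 3540*k + 3600)
(s_(k+1) − s_k) − t_k = 6*(4*k + 21)/(k**6 + 29*k**5 + 347*k**4 + 2191*k**3 + 7692*k**2 + 14220*k + 10800)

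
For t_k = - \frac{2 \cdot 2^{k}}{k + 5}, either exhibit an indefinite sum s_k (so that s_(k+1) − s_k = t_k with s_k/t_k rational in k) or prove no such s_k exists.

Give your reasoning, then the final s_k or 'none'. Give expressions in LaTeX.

no hypergeometric antidifference exists

Ratio r(k) = 2*(k + 5)/(k + 6).
So A=2*k + 10 and B=k + 6, with C=1.
Set up (2*k + 10)·f(k+1) − (k + 5)·f(k) − (1) = 0.
Degrees (1,1,0) ⇒ d ≤ -1.
deg f ≤ -1 is impossible — no certificate.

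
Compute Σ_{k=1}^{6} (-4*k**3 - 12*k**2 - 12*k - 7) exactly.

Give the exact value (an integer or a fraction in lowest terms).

Σ = -3150

Ratio r(k) = (4*k**3 + 24*k**2 + 48*k + 35)/(4*k**3 + 12*k**2 + 12*k + 7).
A = 1, B = 1, C = k**3 + 3*k**2 + 3*k + 7/4.
f must satisfy (1)·f(k+1) − (1)·f(k) = k**3 + 3*k**2 + 3*k + 7/4.
Bound: deg f ≤ 4.
Coefficient equations give f(k) = k*(k**3 + 2*k**2 + k + 3)/4.
Get s_k = R·t_k = k*(-k**3 - 2*k**2 - k - 3) with R(k) = B(k−1)f(k)/C(k) = k*(k**3 + 2*k**2 + k + 3)/(4*k**3 + 12*k**2 + 12*k + 7).
Verify: -4*k**3 - 12*k**2 - 12*k - 7 matches t_k.
Sum = s_(7) − s_(1); s_(7) = -3157, s_(1) = -7 ⇒ -3150.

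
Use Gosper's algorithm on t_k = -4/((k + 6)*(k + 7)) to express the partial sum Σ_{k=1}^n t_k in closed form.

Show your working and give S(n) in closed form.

Compute t_(k+1)/t_k: get (k + 6)/(k + 8).
So A=k + 6 and B=k + 8, with C=1.
Solve (k + 6)·f(k+1) − (k + 7)·f(k) = 1.
From deg A=1, deg B=1, deg C=0: d=1.
Coefficient equations give f(k) = k/6.
Certificate R = B(k−1)f/C = k*(k + 7)/6 gives s_k = -2*k/(3*k + 18).
s_(k+1) − s_k = -4/(k**2 + 13*k + 42) = t_k.
s_(n+1) = 2*(-n - 1)/(3*(n + 7)) and s_(1) = -2/21, so S(n) = -4*n/(7*n + 49).

S(n) = -4*n/(7*n + 49)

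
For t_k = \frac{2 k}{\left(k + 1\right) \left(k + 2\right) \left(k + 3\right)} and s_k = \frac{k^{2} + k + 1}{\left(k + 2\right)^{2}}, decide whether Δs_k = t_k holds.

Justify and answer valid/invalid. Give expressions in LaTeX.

Invalid: residual \frac{k^{3} + 2 k^{2} + 3}{k^{5} + 11 k^{4} + 47 k^{3} + 97 k^{2} + 96 k + 36} ≠ 0.

s_(k+1) = (k + (k + 1)**2 + 2)/(k + 3)**2
s_(k+1) − s_k = 3*(k**2 + 3*k + 1)/(k**4 + 10*k**3 + 37*k**2 + 60*k + 36)
(s_(k+1) − s_k) − t_k = (k**3 + 2*k**2 + 3)/(k**5 + 11*k**4 + 47*k**3 + 97*k**2 + 96*k + 36)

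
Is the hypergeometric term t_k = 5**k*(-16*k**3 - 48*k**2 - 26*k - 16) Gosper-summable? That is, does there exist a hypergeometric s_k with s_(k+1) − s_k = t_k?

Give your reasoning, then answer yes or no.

Compute t_(k+1)/t_k: get 5*(8*k**3 + 48*k**2 + 85*k + 53)/(8*k**3 + 24*k**2 + 13*k + 8).
Factor: A=5; B=1; C=k**3 + 3*k**2 + 13*k/8 + 1.
Solve (5)·f(k+1) − (1)·f(k) = k**3 + 3*k**2 + 13*k/8 + 1.
From deg A=0, deg B=0, deg C=3: d=3.
Match coefficients ⇒ f(k) = (4*k**3 - 3*k**2 - k + 4)/16.
So s_k = (B(k−1)f/C)·t_k = ((4*k**3 - 3*k**2 - k + 4)/(2*(8*k**3 + 24*k**2 + 13*k + 8)))·t_k = 5**k*(-4*k**3 + 3*k**2 + k - 4).
Verify: 5**k*(-16*k**3 - 48*k**2 - 26*k - 16) matches t_k.

Yes. s_k = 5**k*(-4*k**3 + 3*k**2 + k - 4).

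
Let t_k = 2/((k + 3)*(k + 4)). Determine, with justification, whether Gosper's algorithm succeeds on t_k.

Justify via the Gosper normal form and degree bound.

Yes. s_k = 2*k/(3*(k + 3)).

r(k) = (k + 3)/(k + 5) after simplifying.
Take A(k)=k + 3, B(k)=k + 5, C(k)=1.
Set up (k + 3)·f(k+1) − (k + 4)·f(k) − (1) = 0.
Degrees (1,1,0) ⇒ d ≤ 1.
A polynomial solution: f(k) = k/3.
R(k) = B(k−1)·f(k)/C(k) = k*(k + 4)/3; s_k = R·t_k = 2*k/(3*(k + 3)).
s_(k+1) − s_k = 2/(k**2 + 7*k + 12) = t_k.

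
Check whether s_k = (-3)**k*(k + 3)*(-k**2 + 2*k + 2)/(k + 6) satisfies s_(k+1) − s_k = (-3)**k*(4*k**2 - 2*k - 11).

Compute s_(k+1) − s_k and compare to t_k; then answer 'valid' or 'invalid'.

Invalid: residual (-3)**(k + 1)*(4*k**3 + 23*k**2 - 25*k - 68)/(k**2 + 13*k + 42) ≠ 0.

s_(k+1) = (-3)**(k + 1)*(-k**3 - 4*k**2 + 3*k + 12)/(k + 7)
s_(k+1) − s_k = (-3)**k*(4*k**4 + 38*k**3 + 62*k**2 - 152*k - 258)/(k**2 + 13*k + 42)
(s_(k+1) − s_k) − t_k = (-3)**(k + 1)*(4*k**3 + 23*k**2 - 25*k - 68)/(k**2 + 13*k + 42)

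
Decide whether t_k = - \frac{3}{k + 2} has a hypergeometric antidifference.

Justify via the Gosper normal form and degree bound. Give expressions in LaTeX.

No — t_k has no hypergeometric antidifference.

Ratio r(k) = (k + 2)/(k + 3).
So A=k + 2 and B=k + 3, with C=1.
Solve (k + 2)·f(k+1) − (k + 2)·f(k) = 1.
Bound: deg f ≤ 0.
Write f(k) = c0. Then LHS − RHS = -1, requiring -1 = 0: contradictory. No certificate.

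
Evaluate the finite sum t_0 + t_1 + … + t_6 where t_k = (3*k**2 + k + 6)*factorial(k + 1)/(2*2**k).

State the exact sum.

Σ = 5987

Compute t_(k+1)/t_k: get (k + 2)*(k + 3*(k + 1)**2 + 7)/(2*(3*k**2 + k + 6)).
Factor: A=k/2 + 1; B=1; C=k**2 + k/3 + 2.
Solve (k/2 + 1)·f(k+1) − (1)·f(k) = k**2 + k/3 + 2.
From deg A=1, deg B=0, deg C=2: d=1.
Solve for f: f(k) = 2*(3*k - 2)/3 (degree 1 ≤ 1).
Then R = B(k−1)f/C = 2*(3*k - 2)/(3*k**2 + k + 6), so s_k = R(k)·t_k = (3*k - 2)*factorial(k + 1)/2**k.
Δs = (3*k**2 + k + 6)*factorial(k + 1)/(2*2**k), as required.
Telescoping: Σ = s_(7) − s_(0) = 5985 − (-2) = 5987.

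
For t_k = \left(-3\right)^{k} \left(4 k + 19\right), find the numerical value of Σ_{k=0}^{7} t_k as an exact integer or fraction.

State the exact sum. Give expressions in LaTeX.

r(k) = 3*(-4*k - 23)/(4*k + 19) after simplifying.
Take A(k)=-3, B(k)=1, C(k)=k + 19/4.
Set up (-3)·f(k+1) − (1)·f(k) − (k + 19/4) = 0.
deg f ≤ 1 (via 0,0,1).
Coefficient equations give f(k) = -(k + 4)/4.
So s_k = (B(k−1)f/C)·t_k = (-(k + 4)/(4*k + 19))·t_k = (-3)**k*(-k - 4).
s_(k+1) − s_k = (-3)**k*(4*k + 19) = t_k.
Σ_(k=0)^(7) t_k = s_(8) − s_(0) = -78732 − (-4) = -78728.

Σ = -78728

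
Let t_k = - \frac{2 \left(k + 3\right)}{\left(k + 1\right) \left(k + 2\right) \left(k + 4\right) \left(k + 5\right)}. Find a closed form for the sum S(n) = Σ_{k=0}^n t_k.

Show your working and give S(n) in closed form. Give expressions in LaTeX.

r(k) = (k + 1)*(k + 4)**2/((k + 3)**2*(k + 6)) after simplifying.
Take A(k)=k + 1, B(k)=k + 6, C(k)=k**2 + 6*k + 9.
Set up (k + 1)·f(k+1) − (k + 5)·f(k) − (k**2 + 6*k + 9) = 0.
Bound: deg f ≤ 4.
A polynomial solution: f(k) = k*(k + 2)*(k + 3)*(k + 5)/8.
So s_k = (B(k−1)f/C)·t_k = (k*(k + 2)*(k + 5)**2/(8*(k + 3)))·t_k = k*(-k - 5)/(4*(k**2 + 5*k + 4)).
s_(k+1) − s_k = 2*(-k - 3)/(k**4 + 12*k**3 + 49*k**2 + 78*k + 40) = t_k.
Evaluate: s_(n+1) = (-n**2 - 7*n - 6)/(4*(n**2 + 7*n + 10)); subtract s_(0) = 0 ⇒ S(n) = (-n**2 - 7*n - 6)/(4*(n**2 + 7*n + 10)).

S(n) = \frac{- n^{2} - 7 n - 6}{4 \left(n^{2} + 7 n + 10\right)}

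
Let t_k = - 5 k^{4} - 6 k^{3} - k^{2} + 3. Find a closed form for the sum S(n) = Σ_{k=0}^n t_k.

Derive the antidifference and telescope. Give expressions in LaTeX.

S(n) = - n^{5} - 4 n^{4} - 5 n^{3} - 2 n^{2} + 3 n + 3

Compute t_(k+1)/t_k: get (5*(k + 1)**4 + 6*(k + 1)**3 + (k + 1)**2 - 3)/(5*k**4 + 6*k**3 + k**2 - 3).
Factor: A=1; B=1; C=k**4 + 6*k**3/5 + k**2/5 - 3/5.
Key eq: (1)·f(k+1) = (1)·f(k) + (k**4 + 6*k**3/5 + k**2/5 - 3/5).
From deg A=0, deg B=0, deg C=4: d=5.
Coefficient equations give f(k) = k*(k**4 - k**3 - k**2 + k - 3)/5.
R(k) = B(k−1)·f(k)/C(k) = k*(k**4 - k**3 - k**2 + k - 3)/(5*k**4 + 6*k**3 + k**2 - 3); s_k = R·t_k = k*(-k**4 + k**3 + k**2 - k + 3).
Δs = -5*k**4 - 6*k**3 - k**2 + 3, as required.
Telescope: S(n) = s_(n+1) − s_(0) = -n**5 - 4*n**4 - 5*n**3 - 2*n**2 + 3*n + 3 − (0) = -n**5 - 4*n**4 - 5*n**3 - 2*n**2 + 3*n + 3.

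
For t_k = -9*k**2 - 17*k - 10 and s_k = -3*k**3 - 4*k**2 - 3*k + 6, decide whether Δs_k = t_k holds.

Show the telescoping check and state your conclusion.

s_(k+1) = -3*k**3 - 13*k**2 - 20*k - 4
s_(k+1) − s_k = -9*k**2 - 17*k - 10
(s_(k+1) − s_k) − t_k = 0

Valid — Δs_k = t_k.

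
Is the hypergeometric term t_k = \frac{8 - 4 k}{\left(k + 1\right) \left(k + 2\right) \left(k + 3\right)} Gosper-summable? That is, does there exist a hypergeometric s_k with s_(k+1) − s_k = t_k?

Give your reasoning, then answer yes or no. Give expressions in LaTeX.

Yes. s_k = \frac{k \left(k + 7\right)}{\left(k + 1\right) \left(k + 2\right)}.

Step 1: r(k) = (k - 1)*(k + 1)/((k - 2)*(k + 4)).
Normal form (A,B,C) = (k + 1, k + 4, k - 2).
Solve (k + 1)·f(k+1) − (k + 3)·f(k) = k - 2.
Bound: deg f ≤ 2.
A polynomial solution: f(k) = -k*(k + 7)/4.
Then R = B(k−1)f/C = -k*(k + 3)*(k + 7)/(4*(k - 2)), so s_k = R(k)·t_k = k*(k + 7)/((k + 1)*(k + 2)).
s_(k+1) − s_k = 4*(2 - k)/(k**3 + 6*k**2 + 11*k + 6) = t_k.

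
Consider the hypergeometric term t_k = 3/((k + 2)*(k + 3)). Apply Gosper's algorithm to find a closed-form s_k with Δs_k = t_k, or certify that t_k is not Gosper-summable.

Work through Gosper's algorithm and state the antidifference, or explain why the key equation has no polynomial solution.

s_k = 3*k/(2*(k + 2))

The ratio is (k + 2)/(k + 4).
A = k + 2, B = k + 4, C = 1.
Set up (k + 2)·f(k+1) − (k + 3)·f(k) − (1) = 0.
d = 1 from the (1,1,0) case.
A polynomial solution: f(k) = k/2.
Certificate R = B(k−1)f/C = k*(k + 3)/2 gives s_k = 3*k/(2*(k + 2)).
Check: Δs_k = 3/(k**2 + 5*k + 6). ✓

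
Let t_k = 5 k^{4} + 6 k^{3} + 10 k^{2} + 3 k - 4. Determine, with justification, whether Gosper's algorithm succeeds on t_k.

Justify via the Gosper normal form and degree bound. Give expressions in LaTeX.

Yes. s_k = k \left(k^{4} - k^{3} + 2 k^{2} - 2 k - 4\right).

Ratio r(k) = (5*k**4 + 26*k**3 + 58*k**2 + 61*k + 20)/(5*k**4 + 6*k**3 + 10*k**2 + 3*k - 4).
Factor: A=1; B=1; C=k**4 + 6*k**3/5 + 2*k**2 + 3*k/5 - 4/5.
Solve (1)·f(k+1) − (1)·f(k) = k**4 + 6*k**3/5 + 2*k**2 + 3*k/5 - 4/5.
d = 5 from the (0,0,4) case.
Match coefficients ⇒ f(k) = k*(k**4 - k**3 + 2*k**2 - 2*k - 4)/5.
Certificate R = B(k−1)f/C = k*(k**4 - k**3 + 2*k**2 - 2*k - 4)/(5*k**4 + 6*k**3 + 10*k**2 + 3*k - 4) gives s_k = k*(k**4 - k**3 + 2*k**2 - 2*k - 4).
Verify: 5*k**4 + 6*k**3 + 10*k**2 + 3*k - 4 matches t_k.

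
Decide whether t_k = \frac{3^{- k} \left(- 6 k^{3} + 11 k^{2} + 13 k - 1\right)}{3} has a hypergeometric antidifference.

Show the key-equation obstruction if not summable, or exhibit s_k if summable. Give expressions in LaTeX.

Compute t_(k+1)/t_k: get (6*k**3 + 7*k**2 - 17*k - 17)/(3*(6*k**3 - 11*k**2 - 13*k + 1)).
So A=1/3 and B=1, with C=k**3 - 11*k**2/6 - 13*k/6 + 1/6.
f must satisfy (1/3)·f(k+1) − (1)·f(k) = k**3 - 11*k**2/6 - 13*k/6 + 1/6.
deg f ≤ 3 (via 0,0,3).
Solve for f: f(k) = -k*(3*k**2 - k - 3)/2 (degree 3 ≤ 3).
Then R = B(k−1)f/C = -3*k*(3*k**2 - k - 3)/(6*k**3 - 11*k**2 - 13*k + 1), so s_k = R(k)·t_k = k*(3*k**2 - k - 3)/3**k.
s_(k+1) − s_k = (-6*k**3 + 11*k**2 + 13*k - 1)/(3*3**k) = t_k.

Yes. s_k = 3^{- k} k \left(3 k^{2} - k - 3\right).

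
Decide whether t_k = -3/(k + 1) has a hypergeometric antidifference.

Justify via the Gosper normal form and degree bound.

r(k) = (k + 1)/(k + 2) after simplifying.
So A=k + 1 and B=k + 2, with C=1.
Need (k + 1)·f(k+1) − (k + 1)·f(k) = 1.
deg f ≤ 0 (via 1,1,0).
Write f(k) = c0. Then LHS − RHS = -1, requiring -1 = 0: contradictory. No certificate.

No. Not Gosper-summable.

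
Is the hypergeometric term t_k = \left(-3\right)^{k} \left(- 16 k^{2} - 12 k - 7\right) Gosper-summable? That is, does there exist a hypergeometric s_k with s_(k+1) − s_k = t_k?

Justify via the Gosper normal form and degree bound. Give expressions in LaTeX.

The ratio is 3*(-16*k**2 - 44*k - 35)/(16*k**2 + 12*k + 7).
A = -3, B = 1, C = k**2 + 3*k/4 + 7/16.
Solve (-3)·f(k+1) − (1)·f(k) = k**2 + 3*k/4 + 7/16.
Degrees (0,0,2) ⇒ d ≤ 2.
Match coefficients ⇒ f(k) = -(4*k**2 - 3*k + 1)/16.
Get s_k = R·t_k = (-3)**k*(4*k**2 - 3*k + 1) with R(k) = B(k−1)f(k)/C(k) = -(4*k**2 - 3*k + 1)/(16*k**2 + 12*k + 7).
s_(k+1) − s_k = (-3)**k*(-16*k**2 - 12*k - 7) = t_k.

Yes. s_k = \left(-3\right)^{k} \left(4 k^{2} - 3 k + 1\right).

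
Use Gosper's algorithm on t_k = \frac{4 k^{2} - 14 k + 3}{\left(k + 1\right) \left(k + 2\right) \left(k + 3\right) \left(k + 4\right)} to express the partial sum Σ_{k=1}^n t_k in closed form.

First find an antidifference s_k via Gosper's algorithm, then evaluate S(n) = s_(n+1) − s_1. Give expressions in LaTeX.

S(n) = \frac{n \left(5 n^{2} - 51 n - 38\right)}{24 \left(n^{3} + 9 n^{2} + 26 n + 24\right)}

The ratio is -(k + 1)*(14*k - 4*(k + 1)**2 + 11)/((k + 5)*(4*k**2 - 14*k + 3)).
Factor: A=k + 1; B=k + 5; C=k**2 - 7*k/2 + 3/4.
Key eq: (k + 1)·f(k+1) = (k + 4)·f(k) + (k**2 - 7*k/2 + 3/4).
Degrees (1,1,2) ⇒ d ≤ 3.
A polynomial solution: f(k) = k*(k**2 - 6*k + 14)/12.
Get s_k = R·t_k = k*(k**2 - 6*k + 14)/(3*(k + 1)*(k + 2)*(k + 3)) with R(k) = B(k−1)f(k)/C(k) = k*(k + 4)*(k**2 - 6*k + 14)/(3*(4*k**2 - 14*k + 3)).
s_(k+1) − s_k = (4*k**2 - 14*k + 3)/(k**4 + 10*k**3 + 35*k**2 + 50*k + 24) = t_k.
s_(n+1) = (n**3 - 3*n**2 + 5*n + 9)/(3*(n**3 + 9*n**2 + 26*n + 24)) and s_(1) = 1/8, so S(n) = n*(5*n**2 - 51*n - 38)/(24*(n**3 + 9*n**2 + 26*n + 24)).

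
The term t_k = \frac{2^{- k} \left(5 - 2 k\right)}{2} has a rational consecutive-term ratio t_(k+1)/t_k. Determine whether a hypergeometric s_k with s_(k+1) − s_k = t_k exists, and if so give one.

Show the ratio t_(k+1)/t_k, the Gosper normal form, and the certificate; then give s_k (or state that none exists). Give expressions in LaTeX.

s_k = 2^{- k} \left(2 k - 3\right)

Compute t_(k+1)/t_k: get (2*k - 3)/(2*(2*k - 5)).
Gosper form: A/B · C(k+1)/C(k) with A=1/2, B=1, C=k - 5/2.
Key eq: (1/2)·f(k+1) = (1)·f(k) + (k - 5/2).
From deg A=0, deg B=0, deg C=1: d=1.
Solving with deg f ≤ 1: f(k) = 3 - 2*k.
R(k) = B(k−1)·f(k)/C(k) = -2*(2*k - 3)/(2*k - 5); s_k = R·t_k = (2*k - 3)/2**k.
s_(k+1) − s_k = (5 - 2*k)/(2*2**k) = t_k.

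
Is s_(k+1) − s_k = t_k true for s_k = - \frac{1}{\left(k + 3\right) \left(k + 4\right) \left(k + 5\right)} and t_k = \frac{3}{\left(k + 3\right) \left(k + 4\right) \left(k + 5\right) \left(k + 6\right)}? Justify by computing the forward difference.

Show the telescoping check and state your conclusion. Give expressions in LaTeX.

valid (s_(k+1) − s_k reduces to t_k)

s_(k+1) = -1/((k + 4)*(k + 5)*(k + 6))
s_(k+1) − s_k = 3/((k + 3)*(k + 4)*(k + 5)*(k + 6))
(s_(k+1) − s_k) − t_k = 0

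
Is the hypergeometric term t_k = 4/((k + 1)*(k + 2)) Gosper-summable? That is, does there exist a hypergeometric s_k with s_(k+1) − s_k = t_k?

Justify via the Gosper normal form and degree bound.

Ratio r(k) = (k + 1)/(k + 3).
A = k + 1, B = k + 3, C = 1.
Set up (k + 1)·f(k+1) − (k + 2)·f(k) − (1) = 0.
Bound: deg f ≤ 1.
A polynomial solution: f(k) = k.
Certificate R = B(k−1)f/C = k*(k + 2) gives s_k = 4*k/(k + 1).
Verify: 4/(k**2 + 3*k + 2) matches t_k.

Yes. s_k = 4*k/(k + 1).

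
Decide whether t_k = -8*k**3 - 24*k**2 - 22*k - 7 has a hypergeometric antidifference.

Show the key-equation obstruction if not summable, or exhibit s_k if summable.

Yes. s_k = k**2*(-2*k**2 - 4*k - 1).

r(k) = (8*k**3 + 48*k**2 + 94*k + 61)/(8*k**3 + 24*k**2 + 22*k + 7) after simplifying.
Factor: A=1; B=1; C=k**3 + 3*k**2 + 11*k/4 + 7/8.
Key eq: (1)·f(k+1) = (1)·f(k) + (k**3 + 3*k**2 + 11*k/4 + 7/8).
deg f ≤ 4 (via 0,0,3).
Solving with deg f ≤ 4: f(k) = k**2*(2*k**2 + 4*k + 1)/8.
Certificate R = B(k−1)f/C = k**2*(2*k**2 + 4*k + 1)/(8*k**3 + 24*k**2 + 22*k + 7) gives s_k = k**2*(-2*k**2 - 4*k - 1).
Check: Δs_k = -8*k**3 - 24*k**2 - 22*k - 7. ✓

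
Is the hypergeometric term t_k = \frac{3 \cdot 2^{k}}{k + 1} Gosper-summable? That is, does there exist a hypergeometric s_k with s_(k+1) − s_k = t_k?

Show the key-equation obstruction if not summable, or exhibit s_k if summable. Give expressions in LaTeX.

Compute t_(k+1)/t_k: get 2*(k + 1)/(k + 2).
So A=2*k + 2 and B=k + 2, with C=1.
f must satisfy (2*k + 2)·f(k+1) − (k + 1)·f(k) = 1.
Bound: deg f ≤ -1.
d = -1 < 0 ⇒ no nonzero polynomial f; not summable.

No — key equation has no polynomial f.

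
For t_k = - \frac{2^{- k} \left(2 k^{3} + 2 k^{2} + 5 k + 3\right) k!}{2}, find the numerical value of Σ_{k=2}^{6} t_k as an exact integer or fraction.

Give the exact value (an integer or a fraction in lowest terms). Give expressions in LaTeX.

Ratio r(k) = (2*k**4 + 10*k**3 + 23*k**2 + 27*k + 12)/(2*(2*k**3 + 2*k**2 + 5*k + 3)).
So A=k/2 + 1/2 and B=1, with C=k**3 + k**2 + 5*k/2 + 3/2.
f must satisfy (k/2 + 1/2)·f(k+1) − (1)·f(k) = k**3 + k**2 + 5*k/2 + 3/2.
d = 2 from the (1,0,3) case.
Solving with deg f ≤ 2: f(k) = 2*k**2 - 1.
Get s_k = R·t_k = -(2*k**2 - 1)*factorial(k)/2**k with R(k) = B(k−1)f(k)/C(k) = 2*(2*k**2 - 1)/(2*k**3 + 2*k**2 + 5*k + 3).
Check: Δs_k = -(2*k**3 + 2*k**2 + 5*k + 3)*factorial(k)/(2*2**k). ✓
Σ_(k=2)^(6) t_k = s_(7) − s_(2) = -30555/8 − (-7/2) = -30527/8.

Σ = -30527/8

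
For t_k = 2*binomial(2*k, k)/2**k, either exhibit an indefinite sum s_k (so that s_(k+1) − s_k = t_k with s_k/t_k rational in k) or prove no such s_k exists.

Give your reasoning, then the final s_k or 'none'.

r(k) = (2*k + 1)/(k + 1) after simplifying.
Factor: A=2*k + 1; B=k + 1; C=1.
Solve (2*k + 1)·f(k+1) − (k)·f(k) = 1.
deg f ≤ -1 (via 1,1,0).
d = -1 < 0 ⇒ no nonzero polynomial f; not summable.

none (Gosper's algorithm certifies no s_k)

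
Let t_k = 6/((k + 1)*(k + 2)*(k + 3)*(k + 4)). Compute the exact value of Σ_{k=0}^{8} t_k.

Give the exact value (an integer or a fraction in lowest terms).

Step 1: r(k) = (k + 1)/(k + 5).
Normal form (A,B,C) = (k + 1, k + 5, 1).
Solve (k + 1)·f(k+1) − (k + 4)·f(k) = 1.
Degrees (1,1,0) ⇒ d ≤ 3.
Solve for f: f(k) = k*(k**2 + 6*k + 11)/18 (degree 3 ≤ 3).
So s_k = (B(k−1)f/C)·t_k = (k*(k + 4)*(k**2 + 6*k + 11)/18)·t_k = k*(k**2 + 6*k + 11)/(3*(k + 1)*(k + 2)*(k + 3)).
Verify: 6/(k**4 + 10*k**3 + 35*k**2 + 50*k + 24) matches t_k.
Σ_(k=0)^(8) t_k = s_(9) − s_(0) = 73/220 − (0) = 73/220.

Σ = 73/220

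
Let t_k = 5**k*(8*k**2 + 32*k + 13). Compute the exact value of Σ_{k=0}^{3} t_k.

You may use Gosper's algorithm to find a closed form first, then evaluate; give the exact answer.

Ratio r(k) = 5*(8*k**2 + 48*k + 53)/(8*k**2 + 32*k + 13).
So A=5 and B=1, with C=k**2 + 4*k + 13/8.
f must satisfy (5)·f(k+1) − (1)·f(k) = k**2 + 4*k + 13/8.
From deg A=0, deg B=0, deg C=2: d=2.
Coefficient equations give f(k) = (2*k**2 + 3*k - 3)/8.
Certificate R = B(k−1)f/C = (2*k**2 + 3*k - 3)/(8*k**2 + 32*k + 13) gives s_k = 5**k*(2*k**2 + 3*k - 3).
Verify: 5**k*(8*k**2 + 32*k + 13) matches t_k.
Evaluate s at k=4 and k=0: 25625 and -3; difference 25628.

Σ = 25628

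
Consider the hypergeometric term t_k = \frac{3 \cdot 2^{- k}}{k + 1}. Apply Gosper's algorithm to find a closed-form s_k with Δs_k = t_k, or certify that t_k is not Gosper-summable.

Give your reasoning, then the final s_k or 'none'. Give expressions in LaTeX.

r(k) = (k + 1)/(2*(k + 2)) after simplifying.
Gosper form: A/B · C(k+1)/C(k) with A=k/2 + 1/2, B=k + 2, C=1.
Solve (k/2 + 1/2)·f(k+1) − (k + 1)·f(k) = 1.
deg f ≤ -1 (via 1,1,0).
Negative degree bound (-1): no f exists, t_k not Gosper-summable.

not Gosper-summable; s_k does not exist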